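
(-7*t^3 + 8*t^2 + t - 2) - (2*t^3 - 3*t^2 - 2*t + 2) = -9*t^3 + 11*t^2 + 3*t - 4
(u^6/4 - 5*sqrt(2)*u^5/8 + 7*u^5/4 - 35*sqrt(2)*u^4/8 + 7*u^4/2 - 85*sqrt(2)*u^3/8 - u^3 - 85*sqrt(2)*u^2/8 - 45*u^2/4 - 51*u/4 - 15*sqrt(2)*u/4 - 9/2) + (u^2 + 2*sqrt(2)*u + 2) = u^6/4 - 5*sqrt(2)*u^5/8 + 7*u^5/4 - 35*sqrt(2)*u^4/8 + 7*u^4/2 - 85*sqrt(2)*u^3/8 - u^3 - 85*sqrt(2)*u^2/8 - 41*u^2/4 - 51*u/4 - 7*sqrt(2)*u/4 - 5/2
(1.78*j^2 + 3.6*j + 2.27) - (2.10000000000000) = 1.78*j^2 + 3.6*j + 0.17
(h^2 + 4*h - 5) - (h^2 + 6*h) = -2*h - 5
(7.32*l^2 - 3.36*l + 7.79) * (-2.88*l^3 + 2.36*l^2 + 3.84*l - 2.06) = -21.0816*l^5 + 26.952*l^4 - 2.256*l^3 - 9.5972*l^2 + 36.8352*l - 16.0474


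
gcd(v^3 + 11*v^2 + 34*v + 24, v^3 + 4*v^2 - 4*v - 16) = v + 4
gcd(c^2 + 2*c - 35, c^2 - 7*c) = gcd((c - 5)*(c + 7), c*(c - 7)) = 1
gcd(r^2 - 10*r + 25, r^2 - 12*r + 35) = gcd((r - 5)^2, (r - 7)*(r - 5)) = r - 5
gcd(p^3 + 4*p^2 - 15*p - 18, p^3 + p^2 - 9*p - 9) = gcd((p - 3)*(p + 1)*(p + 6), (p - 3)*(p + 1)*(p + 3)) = p^2 - 2*p - 3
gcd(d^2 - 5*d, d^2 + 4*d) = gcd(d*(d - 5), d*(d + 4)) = d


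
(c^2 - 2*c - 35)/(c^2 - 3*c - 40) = (c - 7)/(c - 8)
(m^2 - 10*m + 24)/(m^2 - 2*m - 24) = (m - 4)/(m + 4)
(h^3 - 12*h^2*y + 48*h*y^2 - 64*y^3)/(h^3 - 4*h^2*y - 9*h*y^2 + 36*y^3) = (-h^2 + 8*h*y - 16*y^2)/(-h^2 + 9*y^2)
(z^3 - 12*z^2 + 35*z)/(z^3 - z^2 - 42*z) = (z - 5)/(z + 6)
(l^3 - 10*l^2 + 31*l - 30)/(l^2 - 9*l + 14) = (l^2 - 8*l + 15)/(l - 7)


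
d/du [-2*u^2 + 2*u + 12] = 2 - 4*u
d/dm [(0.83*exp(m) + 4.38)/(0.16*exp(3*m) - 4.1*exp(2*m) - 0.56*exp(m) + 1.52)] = (-0.2656*exp(3*m) + 1.3006*exp(2*m) + 35.916*exp(m) + 3.7144)*exp(m)/(0.0256*exp(6*m) - 1.312*exp(5*m) + 16.6308*exp(4*m) + 5.0784*exp(3*m) - 12.1504*exp(2*m) - 1.7024*exp(m) + 2.3104)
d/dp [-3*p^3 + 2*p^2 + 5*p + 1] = -9*p^2 + 4*p + 5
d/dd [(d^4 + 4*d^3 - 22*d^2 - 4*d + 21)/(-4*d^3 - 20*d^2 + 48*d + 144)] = (-d^4 - 16*d^3 - 93*d^2 - 182*d - 44)/(4*(d^4 + 16*d^3 + 88*d^2 + 192*d + 144))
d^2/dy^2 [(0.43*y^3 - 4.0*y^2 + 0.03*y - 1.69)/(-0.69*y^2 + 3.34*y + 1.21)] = (4.44089209850063e-16*y^5 - 3.5527136788005e-15*y^4 + 8.09640399999999*y^3 + 14.438442*y^2 - 27.296304*y + 52.483174)/(0.328509*y^6 - 4.770522*y^5 + 21.363849*y^4 - 20.528308*y^3 - 37.464141*y^2 - 14.670282*y - 1.771561)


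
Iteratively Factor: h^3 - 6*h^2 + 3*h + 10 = (h - 2)*(h^2 - 4*h - 5) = (h - 2)*(h + 1)*(h - 5)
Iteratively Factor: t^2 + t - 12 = (t + 4)*(t - 3)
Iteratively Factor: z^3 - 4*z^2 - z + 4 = (z + 1)*(z^2 - 5*z + 4) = (z - 1)*(z + 1)*(z - 4)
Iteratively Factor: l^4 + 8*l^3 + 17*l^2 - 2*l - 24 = (l + 2)*(l^3 + 6*l^2 + 5*l - 12) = (l + 2)*(l + 3)*(l^2 + 3*l - 4) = (l + 2)*(l + 3)*(l + 4)*(l - 1)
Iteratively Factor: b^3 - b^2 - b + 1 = (b - 1)*(b^2 - 1) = (b - 1)*(b + 1)*(b - 1)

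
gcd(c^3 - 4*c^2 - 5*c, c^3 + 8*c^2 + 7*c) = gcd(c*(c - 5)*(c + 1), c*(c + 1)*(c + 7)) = c^2 + c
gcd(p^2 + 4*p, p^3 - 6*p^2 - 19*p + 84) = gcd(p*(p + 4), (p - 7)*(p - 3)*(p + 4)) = p + 4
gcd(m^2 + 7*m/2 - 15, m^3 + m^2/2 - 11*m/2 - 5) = m - 5/2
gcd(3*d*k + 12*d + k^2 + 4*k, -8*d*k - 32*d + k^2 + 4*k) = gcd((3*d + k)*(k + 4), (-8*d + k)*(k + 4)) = k + 4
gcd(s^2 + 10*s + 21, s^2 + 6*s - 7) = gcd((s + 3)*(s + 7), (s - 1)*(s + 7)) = s + 7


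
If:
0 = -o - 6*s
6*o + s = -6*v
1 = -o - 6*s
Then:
No Solution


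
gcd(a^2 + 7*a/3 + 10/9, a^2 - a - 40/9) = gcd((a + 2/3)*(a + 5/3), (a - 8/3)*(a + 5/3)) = a + 5/3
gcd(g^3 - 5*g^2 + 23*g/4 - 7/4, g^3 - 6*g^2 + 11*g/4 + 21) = g - 7/2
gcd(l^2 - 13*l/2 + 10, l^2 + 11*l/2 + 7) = 1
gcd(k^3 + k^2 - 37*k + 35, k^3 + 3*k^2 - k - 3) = k - 1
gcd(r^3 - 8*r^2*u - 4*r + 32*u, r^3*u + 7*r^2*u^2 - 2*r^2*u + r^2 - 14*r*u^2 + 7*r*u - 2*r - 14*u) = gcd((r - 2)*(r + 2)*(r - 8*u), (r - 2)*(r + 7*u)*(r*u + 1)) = r - 2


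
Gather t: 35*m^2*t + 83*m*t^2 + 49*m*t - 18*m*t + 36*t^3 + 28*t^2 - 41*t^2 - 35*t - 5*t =36*t^3 + t^2*(83*m - 13) + t*(35*m^2 + 31*m - 40)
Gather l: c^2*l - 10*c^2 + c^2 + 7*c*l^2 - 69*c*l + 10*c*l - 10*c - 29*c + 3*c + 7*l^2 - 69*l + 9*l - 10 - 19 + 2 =-9*c^2 - 36*c + l^2*(7*c + 7) + l*(c^2 - 59*c - 60) - 27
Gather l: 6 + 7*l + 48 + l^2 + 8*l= l^2 + 15*l + 54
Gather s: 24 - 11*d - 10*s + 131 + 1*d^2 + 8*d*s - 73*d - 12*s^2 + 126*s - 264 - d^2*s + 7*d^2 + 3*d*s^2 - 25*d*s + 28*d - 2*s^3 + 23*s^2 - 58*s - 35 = 8*d^2 - 56*d - 2*s^3 + s^2*(3*d + 11) + s*(-d^2 - 17*d + 58) - 144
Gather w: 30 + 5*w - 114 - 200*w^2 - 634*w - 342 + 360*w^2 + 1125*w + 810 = 160*w^2 + 496*w + 384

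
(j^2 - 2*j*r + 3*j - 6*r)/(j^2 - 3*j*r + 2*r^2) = (-j - 3)/(-j + r)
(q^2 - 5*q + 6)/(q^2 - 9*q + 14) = (q - 3)/(q - 7)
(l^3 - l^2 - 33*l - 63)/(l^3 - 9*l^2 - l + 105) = (l + 3)/(l - 5)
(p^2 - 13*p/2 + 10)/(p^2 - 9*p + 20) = (p - 5/2)/(p - 5)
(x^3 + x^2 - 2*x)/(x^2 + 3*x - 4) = x*(x + 2)/(x + 4)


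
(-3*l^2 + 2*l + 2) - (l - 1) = -3*l^2 + l + 3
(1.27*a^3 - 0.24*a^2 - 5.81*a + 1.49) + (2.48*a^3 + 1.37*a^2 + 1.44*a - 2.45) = 3.75*a^3 + 1.13*a^2 - 4.37*a - 0.96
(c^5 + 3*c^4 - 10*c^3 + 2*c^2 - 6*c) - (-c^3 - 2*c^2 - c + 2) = c^5 + 3*c^4 - 9*c^3 + 4*c^2 - 5*c - 2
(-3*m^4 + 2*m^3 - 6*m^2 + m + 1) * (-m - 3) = 3*m^5 + 7*m^4 + 17*m^2 - 4*m - 3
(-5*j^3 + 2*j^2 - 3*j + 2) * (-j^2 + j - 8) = 5*j^5 - 7*j^4 + 45*j^3 - 21*j^2 + 26*j - 16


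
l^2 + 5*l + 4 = (l + 1)*(l + 4)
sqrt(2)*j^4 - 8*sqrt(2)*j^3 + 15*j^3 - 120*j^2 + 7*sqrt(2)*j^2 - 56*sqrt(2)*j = j*(j - 8)*(j + 7*sqrt(2))*(sqrt(2)*j + 1)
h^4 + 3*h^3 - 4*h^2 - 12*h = h*(h - 2)*(h + 2)*(h + 3)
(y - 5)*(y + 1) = y^2 - 4*y - 5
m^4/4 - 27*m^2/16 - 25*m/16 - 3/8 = (m/2 + 1/4)*(m/2 + 1)*(m - 3)*(m + 1/2)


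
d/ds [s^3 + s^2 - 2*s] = 3*s^2 + 2*s - 2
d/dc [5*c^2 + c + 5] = 10*c + 1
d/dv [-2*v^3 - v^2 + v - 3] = -6*v^2 - 2*v + 1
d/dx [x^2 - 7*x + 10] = 2*x - 7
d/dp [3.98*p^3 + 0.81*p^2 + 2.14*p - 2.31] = 11.94*p^2 + 1.62*p + 2.14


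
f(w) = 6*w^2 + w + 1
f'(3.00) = 37.00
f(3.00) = 58.00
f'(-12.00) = -143.00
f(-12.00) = 853.00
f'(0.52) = 7.24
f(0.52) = 3.14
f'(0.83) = 10.96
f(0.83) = 5.96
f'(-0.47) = -4.64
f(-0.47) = 1.86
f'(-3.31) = -38.72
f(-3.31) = 63.43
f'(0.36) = 5.32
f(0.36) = 2.14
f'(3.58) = 43.96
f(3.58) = 81.48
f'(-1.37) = -15.44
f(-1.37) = 10.89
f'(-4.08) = -47.96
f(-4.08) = 96.80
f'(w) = 12*w + 1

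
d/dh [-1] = 0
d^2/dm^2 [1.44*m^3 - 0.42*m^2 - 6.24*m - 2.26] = 8.64*m - 0.84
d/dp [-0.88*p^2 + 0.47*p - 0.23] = 0.47 - 1.76*p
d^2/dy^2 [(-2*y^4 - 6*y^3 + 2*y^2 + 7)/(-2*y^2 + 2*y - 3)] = 4*(4*y^6 - 12*y^5 + 30*y^4 - 58*y^3 - 24*y^2 + 123*y - 2)/(8*y^6 - 24*y^5 + 60*y^4 - 80*y^3 + 90*y^2 - 54*y + 27)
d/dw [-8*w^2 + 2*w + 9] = 2 - 16*w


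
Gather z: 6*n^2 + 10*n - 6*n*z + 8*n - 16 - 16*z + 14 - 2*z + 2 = 6*n^2 + 18*n + z*(-6*n - 18)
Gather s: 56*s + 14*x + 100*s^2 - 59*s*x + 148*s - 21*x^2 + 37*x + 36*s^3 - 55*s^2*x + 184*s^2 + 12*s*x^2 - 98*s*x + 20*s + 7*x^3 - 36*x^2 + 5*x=36*s^3 + s^2*(284 - 55*x) + s*(12*x^2 - 157*x + 224) + 7*x^3 - 57*x^2 + 56*x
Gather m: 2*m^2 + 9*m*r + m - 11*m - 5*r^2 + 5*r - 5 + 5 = 2*m^2 + m*(9*r - 10) - 5*r^2 + 5*r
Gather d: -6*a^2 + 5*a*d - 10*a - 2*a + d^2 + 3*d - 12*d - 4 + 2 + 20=-6*a^2 - 12*a + d^2 + d*(5*a - 9) + 18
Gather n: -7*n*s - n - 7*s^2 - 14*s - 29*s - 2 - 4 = n*(-7*s - 1) - 7*s^2 - 43*s - 6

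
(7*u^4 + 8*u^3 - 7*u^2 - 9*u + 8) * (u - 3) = 7*u^5 - 13*u^4 - 31*u^3 + 12*u^2 + 35*u - 24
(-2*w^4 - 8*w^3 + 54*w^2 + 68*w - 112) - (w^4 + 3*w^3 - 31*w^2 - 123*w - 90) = -3*w^4 - 11*w^3 + 85*w^2 + 191*w - 22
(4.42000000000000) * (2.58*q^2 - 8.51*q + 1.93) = 11.4036*q^2 - 37.6142*q + 8.5306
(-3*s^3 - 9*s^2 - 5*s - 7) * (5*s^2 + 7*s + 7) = -15*s^5 - 66*s^4 - 109*s^3 - 133*s^2 - 84*s - 49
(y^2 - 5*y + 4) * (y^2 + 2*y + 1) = y^4 - 3*y^3 - 5*y^2 + 3*y + 4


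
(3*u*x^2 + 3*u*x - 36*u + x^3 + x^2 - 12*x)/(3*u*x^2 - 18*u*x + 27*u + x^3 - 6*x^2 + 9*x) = (x + 4)/(x - 3)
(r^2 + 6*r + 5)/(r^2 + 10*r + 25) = (r + 1)/(r + 5)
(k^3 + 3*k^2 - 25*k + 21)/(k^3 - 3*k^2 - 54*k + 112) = (k^2 - 4*k + 3)/(k^2 - 10*k + 16)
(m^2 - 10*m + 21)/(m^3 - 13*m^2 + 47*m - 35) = (m - 3)/(m^2 - 6*m + 5)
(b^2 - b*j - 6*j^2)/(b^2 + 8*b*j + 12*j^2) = (b - 3*j)/(b + 6*j)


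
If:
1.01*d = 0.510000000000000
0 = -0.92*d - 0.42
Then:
No Solution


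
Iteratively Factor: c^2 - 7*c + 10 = (c - 5)*(c - 2)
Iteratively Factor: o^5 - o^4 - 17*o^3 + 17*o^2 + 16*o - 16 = (o - 1)*(o^4 - 17*o^2 + 16) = (o - 1)^2*(o^3 + o^2 - 16*o - 16) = (o - 4)*(o - 1)^2*(o^2 + 5*o + 4) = (o - 4)*(o - 1)^2*(o + 1)*(o + 4)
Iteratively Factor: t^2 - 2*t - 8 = (t + 2)*(t - 4)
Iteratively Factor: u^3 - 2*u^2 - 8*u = (u - 4)*(u^2 + 2*u) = (u - 4)*(u + 2)*(u)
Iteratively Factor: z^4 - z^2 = (z - 1)*(z^3 + z^2) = z*(z - 1)*(z^2 + z) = z*(z - 1)*(z + 1)*(z)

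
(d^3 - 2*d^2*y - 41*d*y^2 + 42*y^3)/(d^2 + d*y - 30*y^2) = (-d^2 + 8*d*y - 7*y^2)/(-d + 5*y)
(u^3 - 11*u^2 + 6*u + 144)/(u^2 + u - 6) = (u^2 - 14*u + 48)/(u - 2)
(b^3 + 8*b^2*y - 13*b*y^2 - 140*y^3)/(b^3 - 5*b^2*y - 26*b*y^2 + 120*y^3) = (-b - 7*y)/(-b + 6*y)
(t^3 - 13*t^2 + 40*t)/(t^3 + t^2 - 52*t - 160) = t*(t - 5)/(t^2 + 9*t + 20)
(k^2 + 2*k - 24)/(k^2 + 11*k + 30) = (k - 4)/(k + 5)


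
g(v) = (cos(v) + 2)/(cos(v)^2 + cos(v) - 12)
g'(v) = (2*sin(v)*cos(v) + sin(v))*(cos(v) + 2)/(cos(v)^2 + cos(v) - 12)^2 - sin(v)/(cos(v)^2 + cos(v) - 12)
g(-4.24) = -0.13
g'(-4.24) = 0.07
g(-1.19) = -0.21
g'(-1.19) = -0.11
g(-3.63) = -0.09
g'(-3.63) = 0.04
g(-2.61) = -0.09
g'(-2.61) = -0.04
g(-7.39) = -0.22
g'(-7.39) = -0.11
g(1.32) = -0.19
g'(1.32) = 0.11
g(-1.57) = -0.17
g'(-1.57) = -0.10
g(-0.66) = -0.26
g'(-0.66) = -0.10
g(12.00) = -0.27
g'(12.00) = -0.09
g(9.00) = -0.09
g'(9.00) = 0.03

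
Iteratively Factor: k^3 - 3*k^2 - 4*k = (k)*(k^2 - 3*k - 4) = k*(k - 4)*(k + 1)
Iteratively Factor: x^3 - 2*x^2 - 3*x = (x)*(x^2 - 2*x - 3) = x*(x + 1)*(x - 3)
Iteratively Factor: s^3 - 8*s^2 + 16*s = (s - 4)*(s^2 - 4*s) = s*(s - 4)*(s - 4)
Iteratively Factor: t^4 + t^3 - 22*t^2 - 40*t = (t + 4)*(t^3 - 3*t^2 - 10*t) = (t - 5)*(t + 4)*(t^2 + 2*t) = t*(t - 5)*(t + 4)*(t + 2)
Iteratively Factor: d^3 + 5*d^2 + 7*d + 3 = (d + 1)*(d^2 + 4*d + 3) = (d + 1)^2*(d + 3)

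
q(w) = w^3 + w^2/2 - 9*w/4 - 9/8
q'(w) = 3*w^2 + w - 9/4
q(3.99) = 61.38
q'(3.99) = 49.50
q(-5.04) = -105.11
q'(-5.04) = 68.91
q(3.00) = 23.62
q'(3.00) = 27.75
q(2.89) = 20.69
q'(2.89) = 25.70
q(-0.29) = -0.45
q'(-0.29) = -2.29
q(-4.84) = -91.90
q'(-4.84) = 63.19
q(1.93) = 3.58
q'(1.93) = 10.85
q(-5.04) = -105.11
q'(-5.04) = 68.91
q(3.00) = 23.62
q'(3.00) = 27.75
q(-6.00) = -185.62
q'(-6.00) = 99.75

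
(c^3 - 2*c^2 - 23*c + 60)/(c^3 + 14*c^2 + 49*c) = (c^3 - 2*c^2 - 23*c + 60)/(c*(c^2 + 14*c + 49))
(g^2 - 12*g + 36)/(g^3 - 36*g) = (g - 6)/(g*(g + 6))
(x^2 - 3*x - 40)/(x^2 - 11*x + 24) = (x + 5)/(x - 3)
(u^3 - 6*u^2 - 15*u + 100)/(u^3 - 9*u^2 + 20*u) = (u^2 - u - 20)/(u*(u - 4))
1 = 1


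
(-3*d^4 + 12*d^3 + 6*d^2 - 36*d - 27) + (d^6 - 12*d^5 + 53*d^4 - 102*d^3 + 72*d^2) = d^6 - 12*d^5 + 50*d^4 - 90*d^3 + 78*d^2 - 36*d - 27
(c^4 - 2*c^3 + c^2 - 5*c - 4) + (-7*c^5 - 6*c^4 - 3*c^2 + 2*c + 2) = -7*c^5 - 5*c^4 - 2*c^3 - 2*c^2 - 3*c - 2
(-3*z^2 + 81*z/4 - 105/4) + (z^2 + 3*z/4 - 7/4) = -2*z^2 + 21*z - 28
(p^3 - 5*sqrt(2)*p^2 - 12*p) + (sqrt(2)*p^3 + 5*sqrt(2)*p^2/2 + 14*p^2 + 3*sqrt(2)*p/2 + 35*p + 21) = p^3 + sqrt(2)*p^3 - 5*sqrt(2)*p^2/2 + 14*p^2 + 3*sqrt(2)*p/2 + 23*p + 21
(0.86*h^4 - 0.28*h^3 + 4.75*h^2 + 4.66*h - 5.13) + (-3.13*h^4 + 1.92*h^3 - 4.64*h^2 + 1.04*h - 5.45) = -2.27*h^4 + 1.64*h^3 + 0.11*h^2 + 5.7*h - 10.58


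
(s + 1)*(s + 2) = s^2 + 3*s + 2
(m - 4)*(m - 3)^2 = m^3 - 10*m^2 + 33*m - 36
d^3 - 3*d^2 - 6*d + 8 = (d - 4)*(d - 1)*(d + 2)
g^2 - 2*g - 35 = (g - 7)*(g + 5)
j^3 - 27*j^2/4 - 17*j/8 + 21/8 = (j - 7)*(j - 1/2)*(j + 3/4)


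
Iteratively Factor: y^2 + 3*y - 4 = (y - 1)*(y + 4)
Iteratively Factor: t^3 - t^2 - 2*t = (t - 2)*(t^2 + t) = t*(t - 2)*(t + 1)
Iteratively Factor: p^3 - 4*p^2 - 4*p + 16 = (p - 2)*(p^2 - 2*p - 8) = (p - 2)*(p + 2)*(p - 4)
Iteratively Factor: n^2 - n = (n - 1)*(n)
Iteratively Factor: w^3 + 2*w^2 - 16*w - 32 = (w + 4)*(w^2 - 2*w - 8) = (w - 4)*(w + 4)*(w + 2)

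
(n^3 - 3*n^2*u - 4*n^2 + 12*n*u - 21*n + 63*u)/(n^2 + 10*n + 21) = (n^2 - 3*n*u - 7*n + 21*u)/(n + 7)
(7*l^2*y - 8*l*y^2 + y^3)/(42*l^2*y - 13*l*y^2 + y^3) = (-l + y)/(-6*l + y)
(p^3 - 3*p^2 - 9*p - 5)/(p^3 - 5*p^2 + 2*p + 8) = (p^2 - 4*p - 5)/(p^2 - 6*p + 8)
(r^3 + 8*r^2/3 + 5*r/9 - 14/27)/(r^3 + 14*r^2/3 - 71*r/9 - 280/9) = (9*r^2 + 3*r - 2)/(3*(3*r^2 + 7*r - 40))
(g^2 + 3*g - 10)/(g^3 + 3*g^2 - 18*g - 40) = (g - 2)/(g^2 - 2*g - 8)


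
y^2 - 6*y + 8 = (y - 4)*(y - 2)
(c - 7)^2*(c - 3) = c^3 - 17*c^2 + 91*c - 147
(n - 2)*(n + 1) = n^2 - n - 2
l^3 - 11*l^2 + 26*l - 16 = (l - 8)*(l - 2)*(l - 1)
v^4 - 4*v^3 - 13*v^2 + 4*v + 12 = (v - 6)*(v - 1)*(v + 1)*(v + 2)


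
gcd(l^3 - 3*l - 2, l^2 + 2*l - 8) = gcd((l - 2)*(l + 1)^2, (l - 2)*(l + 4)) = l - 2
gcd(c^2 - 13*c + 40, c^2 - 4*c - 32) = c - 8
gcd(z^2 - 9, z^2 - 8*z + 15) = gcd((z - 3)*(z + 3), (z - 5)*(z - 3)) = z - 3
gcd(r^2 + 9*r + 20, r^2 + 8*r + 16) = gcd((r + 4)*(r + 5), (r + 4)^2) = r + 4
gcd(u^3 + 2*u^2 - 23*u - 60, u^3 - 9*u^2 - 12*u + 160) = u^2 - u - 20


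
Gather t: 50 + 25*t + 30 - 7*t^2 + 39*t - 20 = -7*t^2 + 64*t + 60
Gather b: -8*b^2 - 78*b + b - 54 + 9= -8*b^2 - 77*b - 45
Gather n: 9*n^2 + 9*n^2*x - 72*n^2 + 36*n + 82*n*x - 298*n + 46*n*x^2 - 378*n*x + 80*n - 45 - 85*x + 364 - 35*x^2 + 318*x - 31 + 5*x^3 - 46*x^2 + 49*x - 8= n^2*(9*x - 63) + n*(46*x^2 - 296*x - 182) + 5*x^3 - 81*x^2 + 282*x + 280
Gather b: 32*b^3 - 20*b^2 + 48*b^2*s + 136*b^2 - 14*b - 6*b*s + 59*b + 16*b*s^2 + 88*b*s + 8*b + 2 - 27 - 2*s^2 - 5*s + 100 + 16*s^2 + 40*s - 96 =32*b^3 + b^2*(48*s + 116) + b*(16*s^2 + 82*s + 53) + 14*s^2 + 35*s - 21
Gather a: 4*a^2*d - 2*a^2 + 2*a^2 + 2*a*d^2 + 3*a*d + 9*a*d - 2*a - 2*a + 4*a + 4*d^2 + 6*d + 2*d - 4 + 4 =4*a^2*d + a*(2*d^2 + 12*d) + 4*d^2 + 8*d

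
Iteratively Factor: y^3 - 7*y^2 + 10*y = (y - 5)*(y^2 - 2*y) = y*(y - 5)*(y - 2)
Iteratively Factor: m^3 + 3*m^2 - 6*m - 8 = (m + 1)*(m^2 + 2*m - 8) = (m - 2)*(m + 1)*(m + 4)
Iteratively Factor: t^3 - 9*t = (t + 3)*(t^2 - 3*t) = (t - 3)*(t + 3)*(t)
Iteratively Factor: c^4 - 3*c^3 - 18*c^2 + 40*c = (c)*(c^3 - 3*c^2 - 18*c + 40) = c*(c - 2)*(c^2 - c - 20) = c*(c - 5)*(c - 2)*(c + 4)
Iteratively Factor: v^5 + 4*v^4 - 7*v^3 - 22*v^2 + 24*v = (v + 4)*(v^4 - 7*v^2 + 6*v) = (v - 1)*(v + 4)*(v^3 + v^2 - 6*v) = (v - 1)*(v + 3)*(v + 4)*(v^2 - 2*v) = (v - 2)*(v - 1)*(v + 3)*(v + 4)*(v)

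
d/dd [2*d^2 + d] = 4*d + 1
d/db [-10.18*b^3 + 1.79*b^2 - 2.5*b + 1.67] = -30.54*b^2 + 3.58*b - 2.5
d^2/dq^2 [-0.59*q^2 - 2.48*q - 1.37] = -1.18000000000000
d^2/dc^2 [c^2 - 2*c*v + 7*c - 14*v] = 2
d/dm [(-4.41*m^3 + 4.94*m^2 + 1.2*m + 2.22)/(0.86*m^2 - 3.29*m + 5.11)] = (-3.7926*m^4 + 29.0178*m^3 - 84.8899*m^2 + 46.6684*m + 13.4358)/(0.7396*m^4 - 5.6588*m^3 + 19.6133*m^2 - 33.6238*m + 26.1121)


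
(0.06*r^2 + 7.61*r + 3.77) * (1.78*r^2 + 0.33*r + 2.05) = 0.1068*r^4 + 13.5656*r^3 + 9.3449*r^2 + 16.8446*r + 7.7285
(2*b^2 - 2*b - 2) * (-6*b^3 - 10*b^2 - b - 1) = -12*b^5 - 8*b^4 + 30*b^3 + 20*b^2 + 4*b + 2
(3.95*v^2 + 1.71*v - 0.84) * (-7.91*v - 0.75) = -31.2445*v^3 - 16.4886*v^2 + 5.3619*v + 0.63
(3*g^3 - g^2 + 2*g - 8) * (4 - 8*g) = -24*g^4 + 20*g^3 - 20*g^2 + 72*g - 32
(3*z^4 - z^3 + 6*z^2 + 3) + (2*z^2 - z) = 3*z^4 - z^3 + 8*z^2 - z + 3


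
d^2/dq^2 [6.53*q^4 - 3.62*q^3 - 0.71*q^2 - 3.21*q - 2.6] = 78.36*q^2 - 21.72*q - 1.42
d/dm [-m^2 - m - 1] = -2*m - 1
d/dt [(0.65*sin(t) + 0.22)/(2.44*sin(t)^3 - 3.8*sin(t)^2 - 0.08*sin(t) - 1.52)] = (-3.172*sin(t)^3 + 0.859599999999999*sin(t)^2 + 1.672*sin(t) - 0.9704)*cos(t)/(5.9536*sin(t)^6 - 18.544*sin(t)^5 + 14.0496*sin(t)^4 - 6.8096*sin(t)^3 + 11.5584*sin(t)^2 + 0.2432*sin(t) + 2.3104)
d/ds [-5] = 0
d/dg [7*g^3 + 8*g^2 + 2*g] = 21*g^2 + 16*g + 2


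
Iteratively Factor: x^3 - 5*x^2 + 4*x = (x - 4)*(x^2 - x) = (x - 4)*(x - 1)*(x)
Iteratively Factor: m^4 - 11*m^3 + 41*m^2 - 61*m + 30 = (m - 3)*(m^3 - 8*m^2 + 17*m - 10) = (m - 3)*(m - 1)*(m^2 - 7*m + 10) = (m - 5)*(m - 3)*(m - 1)*(m - 2)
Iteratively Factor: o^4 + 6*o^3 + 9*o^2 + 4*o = (o + 1)*(o^3 + 5*o^2 + 4*o) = (o + 1)*(o + 4)*(o^2 + o) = (o + 1)^2*(o + 4)*(o)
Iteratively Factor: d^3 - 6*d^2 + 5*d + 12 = (d - 4)*(d^2 - 2*d - 3) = (d - 4)*(d - 3)*(d + 1)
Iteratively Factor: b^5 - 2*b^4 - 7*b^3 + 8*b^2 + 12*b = (b + 2)*(b^4 - 4*b^3 + b^2 + 6*b) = b*(b + 2)*(b^3 - 4*b^2 + b + 6) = b*(b + 1)*(b + 2)*(b^2 - 5*b + 6) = b*(b - 3)*(b + 1)*(b + 2)*(b - 2)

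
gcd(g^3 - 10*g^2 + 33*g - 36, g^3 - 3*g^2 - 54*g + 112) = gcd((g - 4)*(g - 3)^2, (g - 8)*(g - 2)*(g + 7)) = 1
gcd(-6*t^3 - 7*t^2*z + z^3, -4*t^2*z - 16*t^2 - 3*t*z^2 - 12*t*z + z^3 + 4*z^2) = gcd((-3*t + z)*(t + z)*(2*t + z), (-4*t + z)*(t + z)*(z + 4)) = t + z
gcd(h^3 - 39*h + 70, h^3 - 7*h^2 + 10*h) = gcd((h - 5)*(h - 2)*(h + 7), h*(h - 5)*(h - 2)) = h^2 - 7*h + 10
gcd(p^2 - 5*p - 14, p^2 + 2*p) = p + 2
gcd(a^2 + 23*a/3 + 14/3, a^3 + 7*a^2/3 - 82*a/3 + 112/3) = a + 7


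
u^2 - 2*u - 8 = (u - 4)*(u + 2)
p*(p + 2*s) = p^2 + 2*p*s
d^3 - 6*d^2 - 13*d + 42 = (d - 7)*(d - 2)*(d + 3)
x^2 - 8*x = x*(x - 8)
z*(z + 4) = z^2 + 4*z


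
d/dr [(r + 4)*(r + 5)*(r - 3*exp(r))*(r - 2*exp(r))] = -5*r^3*exp(r) + 4*r^3 + 12*r^2*exp(2*r) - 60*r^2*exp(r) + 27*r^2 + 120*r*exp(2*r) - 190*r*exp(r) + 40*r + 294*exp(2*r) - 100*exp(r)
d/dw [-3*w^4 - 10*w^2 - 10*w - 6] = -12*w^3 - 20*w - 10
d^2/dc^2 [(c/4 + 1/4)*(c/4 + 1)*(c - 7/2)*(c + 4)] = 3*c^2/4 + 33*c/16 - 15/16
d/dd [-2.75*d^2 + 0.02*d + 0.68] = 0.02 - 5.5*d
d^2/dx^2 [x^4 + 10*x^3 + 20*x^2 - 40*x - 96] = 12*x^2 + 60*x + 40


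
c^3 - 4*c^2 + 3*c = c*(c - 3)*(c - 1)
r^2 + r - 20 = (r - 4)*(r + 5)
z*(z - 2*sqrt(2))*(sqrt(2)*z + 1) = sqrt(2)*z^3 - 3*z^2 - 2*sqrt(2)*z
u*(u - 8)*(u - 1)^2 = u^4 - 10*u^3 + 17*u^2 - 8*u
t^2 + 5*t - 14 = (t - 2)*(t + 7)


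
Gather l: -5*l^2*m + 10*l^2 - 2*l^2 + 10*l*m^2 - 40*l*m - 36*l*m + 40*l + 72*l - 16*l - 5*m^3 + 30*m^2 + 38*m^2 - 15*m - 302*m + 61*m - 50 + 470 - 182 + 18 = l^2*(8 - 5*m) + l*(10*m^2 - 76*m + 96) - 5*m^3 + 68*m^2 - 256*m + 256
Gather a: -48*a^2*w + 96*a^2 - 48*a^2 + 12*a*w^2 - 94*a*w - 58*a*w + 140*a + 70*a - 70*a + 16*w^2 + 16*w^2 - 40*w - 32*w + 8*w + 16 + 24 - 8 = a^2*(48 - 48*w) + a*(12*w^2 - 152*w + 140) + 32*w^2 - 64*w + 32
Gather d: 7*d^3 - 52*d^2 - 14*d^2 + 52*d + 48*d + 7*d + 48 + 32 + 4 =7*d^3 - 66*d^2 + 107*d + 84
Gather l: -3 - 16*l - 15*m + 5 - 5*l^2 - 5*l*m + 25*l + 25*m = -5*l^2 + l*(9 - 5*m) + 10*m + 2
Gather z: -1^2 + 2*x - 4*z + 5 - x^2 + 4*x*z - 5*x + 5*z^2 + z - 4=-x^2 - 3*x + 5*z^2 + z*(4*x - 3)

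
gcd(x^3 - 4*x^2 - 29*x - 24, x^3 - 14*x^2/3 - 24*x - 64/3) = x - 8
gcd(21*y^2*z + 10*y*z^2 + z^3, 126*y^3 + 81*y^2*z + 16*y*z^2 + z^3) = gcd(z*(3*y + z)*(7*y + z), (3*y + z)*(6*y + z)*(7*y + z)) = 21*y^2 + 10*y*z + z^2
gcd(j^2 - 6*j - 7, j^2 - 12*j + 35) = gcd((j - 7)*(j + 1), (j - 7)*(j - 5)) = j - 7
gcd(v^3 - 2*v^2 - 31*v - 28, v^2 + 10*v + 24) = v + 4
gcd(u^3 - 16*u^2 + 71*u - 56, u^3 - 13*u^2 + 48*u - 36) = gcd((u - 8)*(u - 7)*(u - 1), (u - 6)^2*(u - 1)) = u - 1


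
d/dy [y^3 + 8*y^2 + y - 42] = 3*y^2 + 16*y + 1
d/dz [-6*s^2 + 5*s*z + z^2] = 5*s + 2*z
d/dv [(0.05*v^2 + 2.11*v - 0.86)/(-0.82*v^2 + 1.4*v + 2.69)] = (1.8002*v^2 - 1.1414*v + 6.8799)/(0.6724*v^4 - 2.296*v^3 - 2.4516*v^2 + 7.532*v + 7.2361)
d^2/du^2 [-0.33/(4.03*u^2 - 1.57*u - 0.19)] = (-10.718994*u^2 + 4.175886*u + 0.33*(8.06*u - 1.57)*(16.12*u - 3.14) + 0.505362)/(-4.03*u^2 + 1.57*u + 0.19)^3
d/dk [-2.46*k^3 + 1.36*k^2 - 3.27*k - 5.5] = -7.38*k^2 + 2.72*k - 3.27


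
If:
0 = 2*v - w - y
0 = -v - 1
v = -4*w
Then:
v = -1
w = 1/4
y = -9/4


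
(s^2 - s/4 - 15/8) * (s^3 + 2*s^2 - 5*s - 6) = s^5 + 7*s^4/4 - 59*s^3/8 - 17*s^2/2 + 87*s/8 + 45/4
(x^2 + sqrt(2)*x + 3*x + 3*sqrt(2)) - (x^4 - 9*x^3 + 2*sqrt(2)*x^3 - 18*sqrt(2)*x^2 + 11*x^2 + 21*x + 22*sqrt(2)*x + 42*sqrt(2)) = -x^4 - 2*sqrt(2)*x^3 + 9*x^3 - 10*x^2 + 18*sqrt(2)*x^2 - 21*sqrt(2)*x - 18*x - 39*sqrt(2)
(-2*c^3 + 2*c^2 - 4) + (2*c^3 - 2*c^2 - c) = -c - 4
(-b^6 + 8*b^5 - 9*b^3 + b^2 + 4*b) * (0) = 0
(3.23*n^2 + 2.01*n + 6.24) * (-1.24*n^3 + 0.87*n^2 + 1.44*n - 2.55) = -4.0052*n^5 + 0.3177*n^4 - 1.3377*n^3 + 0.0867000000000004*n^2 + 3.8601*n - 15.912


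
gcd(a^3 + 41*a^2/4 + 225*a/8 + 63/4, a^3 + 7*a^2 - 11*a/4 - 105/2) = a^2 + 19*a/2 + 21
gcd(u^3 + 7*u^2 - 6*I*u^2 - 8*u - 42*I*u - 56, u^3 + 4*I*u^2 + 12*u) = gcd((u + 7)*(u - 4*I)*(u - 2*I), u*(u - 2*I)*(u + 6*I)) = u - 2*I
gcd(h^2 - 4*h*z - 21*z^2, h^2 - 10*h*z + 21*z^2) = -h + 7*z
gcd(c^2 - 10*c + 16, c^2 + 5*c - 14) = c - 2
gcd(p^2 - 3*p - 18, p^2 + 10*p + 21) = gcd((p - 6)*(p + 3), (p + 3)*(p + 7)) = p + 3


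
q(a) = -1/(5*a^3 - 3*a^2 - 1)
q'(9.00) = 0.00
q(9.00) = 0.00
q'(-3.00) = 0.01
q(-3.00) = 0.01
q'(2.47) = 0.02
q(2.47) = -0.02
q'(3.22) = 0.01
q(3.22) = -0.01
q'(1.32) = 0.66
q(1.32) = -0.19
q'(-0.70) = 0.66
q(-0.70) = 0.24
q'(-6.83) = 0.00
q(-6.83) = 0.00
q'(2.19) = 0.04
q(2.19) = -0.03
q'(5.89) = 0.00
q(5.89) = -0.00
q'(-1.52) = 0.07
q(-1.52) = 0.04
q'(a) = -(-15*a^2 + 6*a)/(5*a^3 - 3*a^2 - 1)^2 = 3*a*(5*a - 2)/(-5*a^3 + 3*a^2 + 1)^2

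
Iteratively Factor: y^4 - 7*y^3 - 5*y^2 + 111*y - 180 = (y - 3)*(y^3 - 4*y^2 - 17*y + 60) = (y - 3)^2*(y^2 - y - 20) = (y - 3)^2*(y + 4)*(y - 5)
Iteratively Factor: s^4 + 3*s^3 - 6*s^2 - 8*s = (s + 4)*(s^3 - s^2 - 2*s) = (s + 1)*(s + 4)*(s^2 - 2*s) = (s - 2)*(s + 1)*(s + 4)*(s)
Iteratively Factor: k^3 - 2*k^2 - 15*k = (k - 5)*(k^2 + 3*k) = (k - 5)*(k + 3)*(k)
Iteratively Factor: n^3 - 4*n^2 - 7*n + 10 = (n + 2)*(n^2 - 6*n + 5) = (n - 1)*(n + 2)*(n - 5)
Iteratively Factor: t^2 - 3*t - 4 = (t + 1)*(t - 4)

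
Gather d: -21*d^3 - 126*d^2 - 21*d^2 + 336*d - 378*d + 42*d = -21*d^3 - 147*d^2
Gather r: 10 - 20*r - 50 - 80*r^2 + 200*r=-80*r^2 + 180*r - 40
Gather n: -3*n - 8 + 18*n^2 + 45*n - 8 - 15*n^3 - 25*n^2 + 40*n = -15*n^3 - 7*n^2 + 82*n - 16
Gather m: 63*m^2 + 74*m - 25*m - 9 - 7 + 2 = 63*m^2 + 49*m - 14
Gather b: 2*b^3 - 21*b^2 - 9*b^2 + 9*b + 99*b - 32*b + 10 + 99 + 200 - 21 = 2*b^3 - 30*b^2 + 76*b + 288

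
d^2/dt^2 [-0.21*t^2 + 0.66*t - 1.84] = -0.420000000000000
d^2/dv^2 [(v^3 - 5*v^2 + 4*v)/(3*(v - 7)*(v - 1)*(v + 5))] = 2*(-2*v^3 + 105*v^2 - 420*v + 1505)/(3*(v^6 - 6*v^5 - 93*v^4 + 412*v^3 + 3255*v^2 - 7350*v - 42875))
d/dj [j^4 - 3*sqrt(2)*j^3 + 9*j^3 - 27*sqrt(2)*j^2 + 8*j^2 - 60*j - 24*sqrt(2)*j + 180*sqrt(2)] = 4*j^3 - 9*sqrt(2)*j^2 + 27*j^2 - 54*sqrt(2)*j + 16*j - 60 - 24*sqrt(2)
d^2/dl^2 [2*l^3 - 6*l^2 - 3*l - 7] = 12*l - 12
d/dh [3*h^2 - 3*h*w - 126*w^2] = 6*h - 3*w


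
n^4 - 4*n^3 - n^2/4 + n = n*(n - 4)*(n - 1/2)*(n + 1/2)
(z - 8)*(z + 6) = z^2 - 2*z - 48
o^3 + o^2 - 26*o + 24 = (o - 4)*(o - 1)*(o + 6)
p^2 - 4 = (p - 2)*(p + 2)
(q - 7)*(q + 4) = q^2 - 3*q - 28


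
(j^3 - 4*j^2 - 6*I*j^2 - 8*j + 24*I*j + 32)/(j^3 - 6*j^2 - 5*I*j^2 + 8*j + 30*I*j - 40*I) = (j^2 - 6*I*j - 8)/(j^2 - j*(2 + 5*I) + 10*I)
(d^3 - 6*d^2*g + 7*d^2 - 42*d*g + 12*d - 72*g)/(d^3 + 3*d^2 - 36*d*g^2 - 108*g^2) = (d + 4)/(d + 6*g)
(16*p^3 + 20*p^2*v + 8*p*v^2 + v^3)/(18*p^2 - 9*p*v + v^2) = (16*p^3 + 20*p^2*v + 8*p*v^2 + v^3)/(18*p^2 - 9*p*v + v^2)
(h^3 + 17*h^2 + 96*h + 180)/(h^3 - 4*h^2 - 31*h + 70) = (h^2 + 12*h + 36)/(h^2 - 9*h + 14)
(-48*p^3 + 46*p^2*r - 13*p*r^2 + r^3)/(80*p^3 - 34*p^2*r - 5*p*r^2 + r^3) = (-3*p + r)/(5*p + r)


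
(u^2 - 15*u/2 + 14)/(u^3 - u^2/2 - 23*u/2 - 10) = (2*u - 7)/(2*u^2 + 7*u + 5)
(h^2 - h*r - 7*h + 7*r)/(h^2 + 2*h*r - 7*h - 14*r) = (h - r)/(h + 2*r)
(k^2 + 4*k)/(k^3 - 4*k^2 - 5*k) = (k + 4)/(k^2 - 4*k - 5)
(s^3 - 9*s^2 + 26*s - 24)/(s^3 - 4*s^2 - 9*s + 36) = (s - 2)/(s + 3)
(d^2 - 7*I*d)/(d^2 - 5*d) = (d - 7*I)/(d - 5)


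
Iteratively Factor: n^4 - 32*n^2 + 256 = (n + 4)*(n^3 - 4*n^2 - 16*n + 64) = (n - 4)*(n + 4)*(n^2 - 16) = (n - 4)*(n + 4)^2*(n - 4)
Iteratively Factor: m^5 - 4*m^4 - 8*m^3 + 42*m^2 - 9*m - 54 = (m - 3)*(m^4 - m^3 - 11*m^2 + 9*m + 18) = (m - 3)^2*(m^3 + 2*m^2 - 5*m - 6) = (m - 3)^2*(m - 2)*(m^2 + 4*m + 3) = (m - 3)^2*(m - 2)*(m + 3)*(m + 1)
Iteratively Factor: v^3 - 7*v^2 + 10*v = (v)*(v^2 - 7*v + 10) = v*(v - 5)*(v - 2)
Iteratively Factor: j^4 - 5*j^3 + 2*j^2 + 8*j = (j - 2)*(j^3 - 3*j^2 - 4*j) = (j - 2)*(j + 1)*(j^2 - 4*j) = j*(j - 2)*(j + 1)*(j - 4)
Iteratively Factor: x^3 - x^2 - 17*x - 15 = (x + 1)*(x^2 - 2*x - 15) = (x + 1)*(x + 3)*(x - 5)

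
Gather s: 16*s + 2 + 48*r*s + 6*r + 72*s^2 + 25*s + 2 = 6*r + 72*s^2 + s*(48*r + 41) + 4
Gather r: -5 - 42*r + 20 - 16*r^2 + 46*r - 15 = -16*r^2 + 4*r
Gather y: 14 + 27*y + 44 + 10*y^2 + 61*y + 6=10*y^2 + 88*y + 64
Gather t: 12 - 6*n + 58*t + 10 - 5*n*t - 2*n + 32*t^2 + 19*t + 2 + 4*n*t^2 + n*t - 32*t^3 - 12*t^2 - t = -8*n - 32*t^3 + t^2*(4*n + 20) + t*(76 - 4*n) + 24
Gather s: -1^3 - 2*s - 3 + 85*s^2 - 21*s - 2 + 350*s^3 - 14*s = 350*s^3 + 85*s^2 - 37*s - 6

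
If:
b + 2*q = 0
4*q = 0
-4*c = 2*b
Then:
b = 0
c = 0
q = 0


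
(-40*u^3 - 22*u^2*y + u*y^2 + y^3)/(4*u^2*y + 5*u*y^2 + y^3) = (-10*u^2 - 3*u*y + y^2)/(y*(u + y))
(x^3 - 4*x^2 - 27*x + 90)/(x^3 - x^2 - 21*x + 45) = (x - 6)/(x - 3)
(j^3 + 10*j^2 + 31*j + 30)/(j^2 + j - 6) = (j^2 + 7*j + 10)/(j - 2)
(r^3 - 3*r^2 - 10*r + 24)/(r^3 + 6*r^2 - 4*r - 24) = (r^2 - r - 12)/(r^2 + 8*r + 12)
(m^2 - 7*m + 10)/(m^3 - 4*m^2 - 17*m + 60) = (m - 2)/(m^2 + m - 12)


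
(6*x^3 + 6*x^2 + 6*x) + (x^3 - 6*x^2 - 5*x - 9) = 7*x^3 + x - 9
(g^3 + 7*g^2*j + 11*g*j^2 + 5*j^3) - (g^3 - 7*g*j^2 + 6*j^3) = 7*g^2*j + 18*g*j^2 - j^3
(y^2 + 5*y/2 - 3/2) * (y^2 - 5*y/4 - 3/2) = y^4 + 5*y^3/4 - 49*y^2/8 - 15*y/8 + 9/4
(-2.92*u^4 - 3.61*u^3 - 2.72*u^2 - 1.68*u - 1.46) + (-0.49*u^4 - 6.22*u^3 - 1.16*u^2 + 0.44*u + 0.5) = -3.41*u^4 - 9.83*u^3 - 3.88*u^2 - 1.24*u - 0.96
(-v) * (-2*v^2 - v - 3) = 2*v^3 + v^2 + 3*v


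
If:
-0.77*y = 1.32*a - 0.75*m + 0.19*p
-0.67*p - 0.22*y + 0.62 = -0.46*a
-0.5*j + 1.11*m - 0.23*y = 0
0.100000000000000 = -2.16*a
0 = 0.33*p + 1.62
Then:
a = -0.05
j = 29.21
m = 16.82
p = -4.91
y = 17.67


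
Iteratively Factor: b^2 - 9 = (b + 3)*(b - 3)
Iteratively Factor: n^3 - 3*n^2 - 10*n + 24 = (n - 4)*(n^2 + n - 6) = (n - 4)*(n + 3)*(n - 2)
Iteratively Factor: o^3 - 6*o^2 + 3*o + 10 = (o - 5)*(o^2 - o - 2) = (o - 5)*(o + 1)*(o - 2)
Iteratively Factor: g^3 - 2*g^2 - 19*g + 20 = (g - 5)*(g^2 + 3*g - 4) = (g - 5)*(g - 1)*(g + 4)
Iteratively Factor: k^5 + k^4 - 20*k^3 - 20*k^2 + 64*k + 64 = (k - 2)*(k^4 + 3*k^3 - 14*k^2 - 48*k - 32) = (k - 4)*(k - 2)*(k^3 + 7*k^2 + 14*k + 8) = (k - 4)*(k - 2)*(k + 4)*(k^2 + 3*k + 2) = (k - 4)*(k - 2)*(k + 2)*(k + 4)*(k + 1)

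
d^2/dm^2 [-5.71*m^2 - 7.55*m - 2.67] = -11.4200000000000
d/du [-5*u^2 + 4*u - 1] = 4 - 10*u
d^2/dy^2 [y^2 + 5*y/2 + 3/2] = 2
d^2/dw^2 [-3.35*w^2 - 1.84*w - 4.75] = -6.70000000000000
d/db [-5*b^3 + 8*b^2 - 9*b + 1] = -15*b^2 + 16*b - 9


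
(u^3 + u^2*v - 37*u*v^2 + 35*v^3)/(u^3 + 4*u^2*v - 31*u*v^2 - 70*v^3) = (u - v)/(u + 2*v)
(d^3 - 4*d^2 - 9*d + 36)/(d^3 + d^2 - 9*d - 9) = (d - 4)/(d + 1)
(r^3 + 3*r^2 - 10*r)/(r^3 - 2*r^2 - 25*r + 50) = r/(r - 5)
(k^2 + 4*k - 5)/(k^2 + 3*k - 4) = (k + 5)/(k + 4)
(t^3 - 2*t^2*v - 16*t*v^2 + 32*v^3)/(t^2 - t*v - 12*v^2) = (t^2 + 2*t*v - 8*v^2)/(t + 3*v)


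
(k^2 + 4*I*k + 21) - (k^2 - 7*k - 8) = 7*k + 4*I*k + 29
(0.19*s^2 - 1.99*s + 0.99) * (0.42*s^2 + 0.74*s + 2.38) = 0.0798*s^4 - 0.6952*s^3 - 0.6046*s^2 - 4.0036*s + 2.3562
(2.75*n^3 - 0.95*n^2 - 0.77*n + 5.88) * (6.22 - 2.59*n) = -7.1225*n^4 + 19.5655*n^3 - 3.9147*n^2 - 20.0186*n + 36.5736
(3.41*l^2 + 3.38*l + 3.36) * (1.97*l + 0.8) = 6.7177*l^3 + 9.3866*l^2 + 9.3232*l + 2.688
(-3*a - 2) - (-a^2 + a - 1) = a^2 - 4*a - 1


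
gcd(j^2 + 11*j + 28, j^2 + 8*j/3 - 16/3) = j + 4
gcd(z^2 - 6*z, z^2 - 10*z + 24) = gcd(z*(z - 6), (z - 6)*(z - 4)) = z - 6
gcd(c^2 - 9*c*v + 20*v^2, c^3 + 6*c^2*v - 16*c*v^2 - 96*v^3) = -c + 4*v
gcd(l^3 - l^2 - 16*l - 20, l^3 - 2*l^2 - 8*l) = l + 2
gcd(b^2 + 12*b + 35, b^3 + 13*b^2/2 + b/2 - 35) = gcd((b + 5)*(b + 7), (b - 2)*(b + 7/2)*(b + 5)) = b + 5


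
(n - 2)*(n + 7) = n^2 + 5*n - 14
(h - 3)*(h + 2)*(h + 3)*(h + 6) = h^4 + 8*h^3 + 3*h^2 - 72*h - 108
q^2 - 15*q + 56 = (q - 8)*(q - 7)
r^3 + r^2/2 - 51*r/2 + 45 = (r - 3)*(r - 5/2)*(r + 6)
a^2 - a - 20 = (a - 5)*(a + 4)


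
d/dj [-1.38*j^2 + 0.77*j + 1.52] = 0.77 - 2.76*j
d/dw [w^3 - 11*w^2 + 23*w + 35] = 3*w^2 - 22*w + 23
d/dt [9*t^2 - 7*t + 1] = 18*t - 7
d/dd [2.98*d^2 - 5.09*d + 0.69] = 5.96*d - 5.09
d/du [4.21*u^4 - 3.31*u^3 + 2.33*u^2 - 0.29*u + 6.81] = 16.84*u^3 - 9.93*u^2 + 4.66*u - 0.29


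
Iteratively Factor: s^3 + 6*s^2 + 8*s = (s + 2)*(s^2 + 4*s) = s*(s + 2)*(s + 4)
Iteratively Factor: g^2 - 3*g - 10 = (g - 5)*(g + 2)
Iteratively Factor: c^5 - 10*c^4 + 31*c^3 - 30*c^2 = (c - 3)*(c^4 - 7*c^3 + 10*c^2) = (c - 3)*(c - 2)*(c^3 - 5*c^2) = c*(c - 3)*(c - 2)*(c^2 - 5*c) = c*(c - 5)*(c - 3)*(c - 2)*(c)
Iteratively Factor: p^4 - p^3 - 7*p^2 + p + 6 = (p + 2)*(p^3 - 3*p^2 - p + 3) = (p - 1)*(p + 2)*(p^2 - 2*p - 3) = (p - 1)*(p + 1)*(p + 2)*(p - 3)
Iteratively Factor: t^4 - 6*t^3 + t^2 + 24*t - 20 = (t - 5)*(t^3 - t^2 - 4*t + 4) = (t - 5)*(t + 2)*(t^2 - 3*t + 2) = (t - 5)*(t - 1)*(t + 2)*(t - 2)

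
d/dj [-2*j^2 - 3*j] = -4*j - 3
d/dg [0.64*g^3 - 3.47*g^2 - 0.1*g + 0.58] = 1.92*g^2 - 6.94*g - 0.1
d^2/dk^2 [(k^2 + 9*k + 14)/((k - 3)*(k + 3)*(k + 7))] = 2*(k^3 + 6*k^2 + 27*k + 18)/(k^6 - 27*k^4 + 243*k^2 - 729)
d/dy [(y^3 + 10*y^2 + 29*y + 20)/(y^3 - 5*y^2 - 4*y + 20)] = 3*(-5*y^4 - 22*y^3 + 35*y^2 + 200*y + 220)/(y^6 - 10*y^5 + 17*y^4 + 80*y^3 - 184*y^2 - 160*y + 400)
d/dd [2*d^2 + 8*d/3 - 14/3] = 4*d + 8/3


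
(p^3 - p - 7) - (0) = p^3 - p - 7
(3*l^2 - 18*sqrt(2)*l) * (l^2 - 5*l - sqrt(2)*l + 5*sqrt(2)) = 3*l^4 - 21*sqrt(2)*l^3 - 15*l^3 + 36*l^2 + 105*sqrt(2)*l^2 - 180*l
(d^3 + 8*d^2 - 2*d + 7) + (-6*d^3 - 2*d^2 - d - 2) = -5*d^3 + 6*d^2 - 3*d + 5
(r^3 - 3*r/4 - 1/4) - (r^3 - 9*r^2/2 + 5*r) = 9*r^2/2 - 23*r/4 - 1/4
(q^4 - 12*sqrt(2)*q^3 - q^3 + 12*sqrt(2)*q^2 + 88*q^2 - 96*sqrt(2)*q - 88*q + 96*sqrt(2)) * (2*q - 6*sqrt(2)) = 2*q^5 - 30*sqrt(2)*q^4 - 2*q^4 + 30*sqrt(2)*q^3 + 320*q^3 - 720*sqrt(2)*q^2 - 320*q^2 + 720*sqrt(2)*q + 1152*q - 1152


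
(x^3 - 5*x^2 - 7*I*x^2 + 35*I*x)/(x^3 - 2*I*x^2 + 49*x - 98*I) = x*(x - 5)/(x^2 + 5*I*x + 14)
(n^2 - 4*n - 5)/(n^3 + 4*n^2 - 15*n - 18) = (n - 5)/(n^2 + 3*n - 18)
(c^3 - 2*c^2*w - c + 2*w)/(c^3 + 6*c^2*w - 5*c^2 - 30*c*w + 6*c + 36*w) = (c^3 - 2*c^2*w - c + 2*w)/(c^3 + 6*c^2*w - 5*c^2 - 30*c*w + 6*c + 36*w)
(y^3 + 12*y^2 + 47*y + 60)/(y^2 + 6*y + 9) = (y^2 + 9*y + 20)/(y + 3)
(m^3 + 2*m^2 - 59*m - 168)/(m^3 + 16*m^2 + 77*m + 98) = (m^2 - 5*m - 24)/(m^2 + 9*m + 14)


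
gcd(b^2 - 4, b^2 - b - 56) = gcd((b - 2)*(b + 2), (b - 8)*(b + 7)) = 1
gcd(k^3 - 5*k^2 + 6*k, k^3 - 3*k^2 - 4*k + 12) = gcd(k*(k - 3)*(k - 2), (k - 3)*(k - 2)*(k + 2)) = k^2 - 5*k + 6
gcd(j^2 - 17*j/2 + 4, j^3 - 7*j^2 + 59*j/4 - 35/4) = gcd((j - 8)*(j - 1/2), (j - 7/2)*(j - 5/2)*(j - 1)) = 1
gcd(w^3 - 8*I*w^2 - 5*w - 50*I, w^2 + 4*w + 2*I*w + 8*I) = w + 2*I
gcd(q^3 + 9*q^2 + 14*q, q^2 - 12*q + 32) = 1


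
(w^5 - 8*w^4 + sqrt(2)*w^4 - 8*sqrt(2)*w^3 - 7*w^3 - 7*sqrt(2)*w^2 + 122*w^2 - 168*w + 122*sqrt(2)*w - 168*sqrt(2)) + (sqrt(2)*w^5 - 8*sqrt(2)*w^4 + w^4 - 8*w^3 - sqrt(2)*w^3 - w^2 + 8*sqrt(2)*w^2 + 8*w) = w^5 + sqrt(2)*w^5 - 7*sqrt(2)*w^4 - 7*w^4 - 15*w^3 - 9*sqrt(2)*w^3 + sqrt(2)*w^2 + 121*w^2 - 160*w + 122*sqrt(2)*w - 168*sqrt(2)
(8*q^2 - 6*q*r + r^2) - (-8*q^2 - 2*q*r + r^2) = 16*q^2 - 4*q*r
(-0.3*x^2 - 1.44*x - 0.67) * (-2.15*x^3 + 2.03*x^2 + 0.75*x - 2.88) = 0.645*x^5 + 2.487*x^4 - 1.7077*x^3 - 1.5761*x^2 + 3.6447*x + 1.9296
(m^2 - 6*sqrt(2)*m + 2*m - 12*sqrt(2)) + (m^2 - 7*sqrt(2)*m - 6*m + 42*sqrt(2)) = 2*m^2 - 13*sqrt(2)*m - 4*m + 30*sqrt(2)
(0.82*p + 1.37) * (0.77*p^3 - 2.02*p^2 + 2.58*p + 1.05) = 0.6314*p^4 - 0.6015*p^3 - 0.6518*p^2 + 4.3956*p + 1.4385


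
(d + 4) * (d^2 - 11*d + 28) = d^3 - 7*d^2 - 16*d + 112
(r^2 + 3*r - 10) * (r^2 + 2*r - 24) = r^4 + 5*r^3 - 28*r^2 - 92*r + 240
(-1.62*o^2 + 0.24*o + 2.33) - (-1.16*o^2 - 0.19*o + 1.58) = -0.46*o^2 + 0.43*o + 0.75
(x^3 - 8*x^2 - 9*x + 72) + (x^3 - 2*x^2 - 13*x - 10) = 2*x^3 - 10*x^2 - 22*x + 62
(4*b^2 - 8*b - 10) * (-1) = -4*b^2 + 8*b + 10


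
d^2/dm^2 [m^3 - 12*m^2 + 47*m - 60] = 6*m - 24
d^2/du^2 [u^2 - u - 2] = 2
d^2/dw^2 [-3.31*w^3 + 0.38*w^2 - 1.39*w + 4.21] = 0.76 - 19.86*w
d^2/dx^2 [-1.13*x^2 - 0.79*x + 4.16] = -2.26000000000000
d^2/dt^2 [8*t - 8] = 0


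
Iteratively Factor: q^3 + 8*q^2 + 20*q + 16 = (q + 4)*(q^2 + 4*q + 4) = (q + 2)*(q + 4)*(q + 2)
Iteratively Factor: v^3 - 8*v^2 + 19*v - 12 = (v - 3)*(v^2 - 5*v + 4) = (v - 3)*(v - 1)*(v - 4)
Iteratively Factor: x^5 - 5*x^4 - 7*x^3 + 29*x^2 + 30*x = (x + 1)*(x^4 - 6*x^3 - x^2 + 30*x) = x*(x + 1)*(x^3 - 6*x^2 - x + 30) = x*(x + 1)*(x + 2)*(x^2 - 8*x + 15) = x*(x - 5)*(x + 1)*(x + 2)*(x - 3)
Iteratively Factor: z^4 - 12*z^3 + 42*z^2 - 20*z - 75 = (z - 3)*(z^3 - 9*z^2 + 15*z + 25) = (z - 5)*(z - 3)*(z^2 - 4*z - 5) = (z - 5)^2*(z - 3)*(z + 1)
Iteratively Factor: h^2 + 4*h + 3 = (h + 3)*(h + 1)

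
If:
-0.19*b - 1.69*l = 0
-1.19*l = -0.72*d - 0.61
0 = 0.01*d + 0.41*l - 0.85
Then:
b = -17.90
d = 2.48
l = 2.01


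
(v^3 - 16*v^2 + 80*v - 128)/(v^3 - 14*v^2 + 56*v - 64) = (v - 4)/(v - 2)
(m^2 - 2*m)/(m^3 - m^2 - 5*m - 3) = m*(2 - m)/(-m^3 + m^2 + 5*m + 3)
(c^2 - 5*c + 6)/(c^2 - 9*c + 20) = (c^2 - 5*c + 6)/(c^2 - 9*c + 20)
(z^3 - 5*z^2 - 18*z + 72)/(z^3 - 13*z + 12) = (z - 6)/(z - 1)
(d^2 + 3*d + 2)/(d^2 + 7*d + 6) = (d + 2)/(d + 6)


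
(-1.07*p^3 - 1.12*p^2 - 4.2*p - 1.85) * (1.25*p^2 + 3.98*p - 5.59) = -1.3375*p^5 - 5.6586*p^4 - 3.7263*p^3 - 12.7677*p^2 + 16.115*p + 10.3415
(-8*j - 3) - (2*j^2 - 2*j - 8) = -2*j^2 - 6*j + 5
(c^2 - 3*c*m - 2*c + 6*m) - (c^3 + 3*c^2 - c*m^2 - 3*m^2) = -c^3 - 2*c^2 + c*m^2 - 3*c*m - 2*c + 3*m^2 + 6*m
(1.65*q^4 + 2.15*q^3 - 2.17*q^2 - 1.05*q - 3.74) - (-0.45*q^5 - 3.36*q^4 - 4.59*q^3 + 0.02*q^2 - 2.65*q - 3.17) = 0.45*q^5 + 5.01*q^4 + 6.74*q^3 - 2.19*q^2 + 1.6*q - 0.57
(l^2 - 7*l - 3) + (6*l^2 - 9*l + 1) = 7*l^2 - 16*l - 2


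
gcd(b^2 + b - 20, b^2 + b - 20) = b^2 + b - 20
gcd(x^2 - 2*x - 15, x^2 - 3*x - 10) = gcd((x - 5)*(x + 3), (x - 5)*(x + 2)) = x - 5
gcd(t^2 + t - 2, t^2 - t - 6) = t + 2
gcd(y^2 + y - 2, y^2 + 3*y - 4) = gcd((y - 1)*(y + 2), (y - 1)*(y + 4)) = y - 1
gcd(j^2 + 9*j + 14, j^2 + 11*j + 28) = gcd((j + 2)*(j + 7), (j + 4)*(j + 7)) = j + 7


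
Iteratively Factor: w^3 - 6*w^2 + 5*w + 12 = (w + 1)*(w^2 - 7*w + 12) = (w - 4)*(w + 1)*(w - 3)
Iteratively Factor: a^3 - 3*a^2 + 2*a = (a - 2)*(a^2 - a) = a*(a - 2)*(a - 1)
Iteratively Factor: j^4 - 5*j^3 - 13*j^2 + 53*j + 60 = (j + 3)*(j^3 - 8*j^2 + 11*j + 20) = (j + 1)*(j + 3)*(j^2 - 9*j + 20) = (j - 4)*(j + 1)*(j + 3)*(j - 5)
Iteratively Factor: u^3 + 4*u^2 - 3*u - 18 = (u - 2)*(u^2 + 6*u + 9) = (u - 2)*(u + 3)*(u + 3)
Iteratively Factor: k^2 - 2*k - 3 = (k - 3)*(k + 1)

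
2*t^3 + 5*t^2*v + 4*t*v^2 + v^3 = (t + v)^2*(2*t + v)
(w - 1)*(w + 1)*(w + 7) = w^3 + 7*w^2 - w - 7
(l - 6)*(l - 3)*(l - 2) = l^3 - 11*l^2 + 36*l - 36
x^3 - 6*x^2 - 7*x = x*(x - 7)*(x + 1)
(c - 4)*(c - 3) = c^2 - 7*c + 12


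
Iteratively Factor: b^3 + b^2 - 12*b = (b)*(b^2 + b - 12) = b*(b - 3)*(b + 4)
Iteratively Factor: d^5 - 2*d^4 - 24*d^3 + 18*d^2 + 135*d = (d)*(d^4 - 2*d^3 - 24*d^2 + 18*d + 135) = d*(d + 3)*(d^3 - 5*d^2 - 9*d + 45) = d*(d - 5)*(d + 3)*(d^2 - 9) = d*(d - 5)*(d + 3)^2*(d - 3)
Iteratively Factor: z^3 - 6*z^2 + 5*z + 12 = (z + 1)*(z^2 - 7*z + 12) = (z - 4)*(z + 1)*(z - 3)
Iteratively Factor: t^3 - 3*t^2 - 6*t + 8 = (t - 4)*(t^2 + t - 2) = (t - 4)*(t - 1)*(t + 2)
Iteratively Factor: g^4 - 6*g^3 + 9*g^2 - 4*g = (g - 4)*(g^3 - 2*g^2 + g) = (g - 4)*(g - 1)*(g^2 - g) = (g - 4)*(g - 1)^2*(g)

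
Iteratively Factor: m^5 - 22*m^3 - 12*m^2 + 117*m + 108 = (m - 4)*(m^4 + 4*m^3 - 6*m^2 - 36*m - 27) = (m - 4)*(m + 3)*(m^3 + m^2 - 9*m - 9) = (m - 4)*(m + 3)^2*(m^2 - 2*m - 3) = (m - 4)*(m - 3)*(m + 3)^2*(m + 1)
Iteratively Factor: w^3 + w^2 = (w)*(w^2 + w) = w*(w + 1)*(w)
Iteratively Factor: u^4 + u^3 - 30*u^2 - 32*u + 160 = (u - 2)*(u^3 + 3*u^2 - 24*u - 80) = (u - 2)*(u + 4)*(u^2 - u - 20) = (u - 2)*(u + 4)^2*(u - 5)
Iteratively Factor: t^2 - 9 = (t - 3)*(t + 3)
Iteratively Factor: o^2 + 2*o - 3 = (o - 1)*(o + 3)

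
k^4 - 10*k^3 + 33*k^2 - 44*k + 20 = (k - 5)*(k - 2)^2*(k - 1)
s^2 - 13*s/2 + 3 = (s - 6)*(s - 1/2)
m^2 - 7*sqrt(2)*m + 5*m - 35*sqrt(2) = (m + 5)*(m - 7*sqrt(2))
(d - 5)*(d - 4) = d^2 - 9*d + 20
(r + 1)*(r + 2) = r^2 + 3*r + 2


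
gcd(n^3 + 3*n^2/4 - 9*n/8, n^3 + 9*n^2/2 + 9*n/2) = n^2 + 3*n/2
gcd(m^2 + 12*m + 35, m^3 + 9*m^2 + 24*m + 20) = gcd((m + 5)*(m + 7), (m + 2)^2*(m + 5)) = m + 5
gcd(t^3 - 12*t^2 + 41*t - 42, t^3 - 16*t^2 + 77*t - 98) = t^2 - 9*t + 14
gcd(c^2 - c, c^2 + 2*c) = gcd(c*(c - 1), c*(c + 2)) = c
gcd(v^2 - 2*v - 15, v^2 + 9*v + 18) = v + 3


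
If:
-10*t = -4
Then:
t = 2/5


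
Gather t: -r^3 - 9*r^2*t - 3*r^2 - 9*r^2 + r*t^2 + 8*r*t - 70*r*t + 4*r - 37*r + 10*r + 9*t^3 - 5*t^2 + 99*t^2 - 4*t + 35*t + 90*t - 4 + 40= -r^3 - 12*r^2 - 23*r + 9*t^3 + t^2*(r + 94) + t*(-9*r^2 - 62*r + 121) + 36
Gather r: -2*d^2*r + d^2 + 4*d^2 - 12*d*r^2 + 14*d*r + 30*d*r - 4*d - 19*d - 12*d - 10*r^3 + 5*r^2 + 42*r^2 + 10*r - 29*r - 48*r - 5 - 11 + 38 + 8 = 5*d^2 - 35*d - 10*r^3 + r^2*(47 - 12*d) + r*(-2*d^2 + 44*d - 67) + 30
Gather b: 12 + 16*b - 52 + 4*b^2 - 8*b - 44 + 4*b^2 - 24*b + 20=8*b^2 - 16*b - 64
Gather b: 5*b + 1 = 5*b + 1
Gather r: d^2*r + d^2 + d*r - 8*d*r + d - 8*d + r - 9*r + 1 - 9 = d^2 - 7*d + r*(d^2 - 7*d - 8) - 8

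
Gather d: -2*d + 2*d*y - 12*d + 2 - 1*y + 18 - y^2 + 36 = d*(2*y - 14) - y^2 - y + 56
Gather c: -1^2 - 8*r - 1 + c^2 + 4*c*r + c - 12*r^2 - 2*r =c^2 + c*(4*r + 1) - 12*r^2 - 10*r - 2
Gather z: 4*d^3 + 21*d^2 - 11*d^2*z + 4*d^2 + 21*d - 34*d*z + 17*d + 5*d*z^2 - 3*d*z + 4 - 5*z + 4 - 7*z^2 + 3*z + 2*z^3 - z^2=4*d^3 + 25*d^2 + 38*d + 2*z^3 + z^2*(5*d - 8) + z*(-11*d^2 - 37*d - 2) + 8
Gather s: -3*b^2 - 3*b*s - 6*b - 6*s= -3*b^2 - 6*b + s*(-3*b - 6)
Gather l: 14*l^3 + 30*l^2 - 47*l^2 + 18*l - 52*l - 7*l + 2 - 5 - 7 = 14*l^3 - 17*l^2 - 41*l - 10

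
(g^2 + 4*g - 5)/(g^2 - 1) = (g + 5)/(g + 1)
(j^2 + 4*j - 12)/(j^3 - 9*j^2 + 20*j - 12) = (j + 6)/(j^2 - 7*j + 6)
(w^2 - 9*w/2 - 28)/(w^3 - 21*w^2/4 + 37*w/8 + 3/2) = 4*(2*w^2 - 9*w - 56)/(8*w^3 - 42*w^2 + 37*w + 12)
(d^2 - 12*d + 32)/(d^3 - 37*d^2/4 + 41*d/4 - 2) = 4*(d - 4)/(4*d^2 - 5*d + 1)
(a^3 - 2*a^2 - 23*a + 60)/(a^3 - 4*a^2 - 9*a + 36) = (a + 5)/(a + 3)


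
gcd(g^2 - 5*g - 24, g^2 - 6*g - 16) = g - 8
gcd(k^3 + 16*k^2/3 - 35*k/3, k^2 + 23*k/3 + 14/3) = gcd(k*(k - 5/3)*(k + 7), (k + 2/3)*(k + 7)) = k + 7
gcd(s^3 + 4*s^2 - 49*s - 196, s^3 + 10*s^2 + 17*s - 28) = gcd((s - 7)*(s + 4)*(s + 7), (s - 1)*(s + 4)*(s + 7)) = s^2 + 11*s + 28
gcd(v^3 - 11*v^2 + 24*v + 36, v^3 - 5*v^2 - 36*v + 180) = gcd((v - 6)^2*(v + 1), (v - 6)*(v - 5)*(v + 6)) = v - 6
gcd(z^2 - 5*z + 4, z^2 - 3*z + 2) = z - 1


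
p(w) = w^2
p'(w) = 2*w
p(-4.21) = 17.72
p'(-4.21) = -8.42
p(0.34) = 0.12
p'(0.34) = 0.68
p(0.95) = 0.90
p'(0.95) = 1.90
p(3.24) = 10.50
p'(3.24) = 6.48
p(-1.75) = 3.06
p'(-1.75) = -3.50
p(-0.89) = 0.79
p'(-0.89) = -1.78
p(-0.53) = 0.28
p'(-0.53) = -1.06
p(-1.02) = 1.04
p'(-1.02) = -2.04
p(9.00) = 81.00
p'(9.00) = 18.00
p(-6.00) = 36.00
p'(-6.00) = -12.00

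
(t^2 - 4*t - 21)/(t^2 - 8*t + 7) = (t + 3)/(t - 1)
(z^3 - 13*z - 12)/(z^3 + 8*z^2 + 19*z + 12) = (z - 4)/(z + 4)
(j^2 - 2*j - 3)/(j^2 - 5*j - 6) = (j - 3)/(j - 6)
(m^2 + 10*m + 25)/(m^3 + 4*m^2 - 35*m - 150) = 1/(m - 6)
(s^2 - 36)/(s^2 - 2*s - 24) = (s + 6)/(s + 4)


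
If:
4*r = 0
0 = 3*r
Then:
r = 0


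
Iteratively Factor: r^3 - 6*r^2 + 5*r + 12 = (r + 1)*(r^2 - 7*r + 12) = (r - 4)*(r + 1)*(r - 3)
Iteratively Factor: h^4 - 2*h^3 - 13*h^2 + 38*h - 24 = (h - 1)*(h^3 - h^2 - 14*h + 24) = (h - 3)*(h - 1)*(h^2 + 2*h - 8) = (h - 3)*(h - 2)*(h - 1)*(h + 4)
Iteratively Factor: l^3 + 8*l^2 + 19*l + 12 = (l + 3)*(l^2 + 5*l + 4) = (l + 1)*(l + 3)*(l + 4)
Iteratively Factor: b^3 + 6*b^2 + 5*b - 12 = (b + 4)*(b^2 + 2*b - 3) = (b - 1)*(b + 4)*(b + 3)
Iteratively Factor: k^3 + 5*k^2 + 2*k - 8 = (k + 4)*(k^2 + k - 2) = (k - 1)*(k + 4)*(k + 2)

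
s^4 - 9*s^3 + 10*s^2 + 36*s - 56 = (s - 7)*(s - 2)^2*(s + 2)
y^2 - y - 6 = (y - 3)*(y + 2)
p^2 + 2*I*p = p*(p + 2*I)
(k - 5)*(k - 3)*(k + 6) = k^3 - 2*k^2 - 33*k + 90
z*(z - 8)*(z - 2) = z^3 - 10*z^2 + 16*z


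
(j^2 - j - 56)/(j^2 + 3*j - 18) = (j^2 - j - 56)/(j^2 + 3*j - 18)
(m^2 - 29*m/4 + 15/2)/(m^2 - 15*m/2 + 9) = (4*m - 5)/(2*(2*m - 3))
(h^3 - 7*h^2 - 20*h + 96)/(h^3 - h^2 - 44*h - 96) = (h - 3)/(h + 3)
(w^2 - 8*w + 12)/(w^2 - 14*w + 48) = (w - 2)/(w - 8)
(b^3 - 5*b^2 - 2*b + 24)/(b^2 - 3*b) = b - 2 - 8/b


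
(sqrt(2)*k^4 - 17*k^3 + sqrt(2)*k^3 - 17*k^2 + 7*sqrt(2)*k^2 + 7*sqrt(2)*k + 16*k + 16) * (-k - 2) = -sqrt(2)*k^5 - 3*sqrt(2)*k^4 + 17*k^4 - 9*sqrt(2)*k^3 + 51*k^3 - 21*sqrt(2)*k^2 + 18*k^2 - 48*k - 14*sqrt(2)*k - 32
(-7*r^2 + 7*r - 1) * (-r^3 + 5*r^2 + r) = 7*r^5 - 42*r^4 + 29*r^3 + 2*r^2 - r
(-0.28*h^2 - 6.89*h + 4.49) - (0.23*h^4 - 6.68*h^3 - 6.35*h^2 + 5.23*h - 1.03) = -0.23*h^4 + 6.68*h^3 + 6.07*h^2 - 12.12*h + 5.52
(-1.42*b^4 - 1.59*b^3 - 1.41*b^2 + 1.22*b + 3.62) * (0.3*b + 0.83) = -0.426*b^5 - 1.6556*b^4 - 1.7427*b^3 - 0.8043*b^2 + 2.0986*b + 3.0046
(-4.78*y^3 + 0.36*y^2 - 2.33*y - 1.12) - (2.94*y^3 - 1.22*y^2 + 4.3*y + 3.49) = -7.72*y^3 + 1.58*y^2 - 6.63*y - 4.61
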